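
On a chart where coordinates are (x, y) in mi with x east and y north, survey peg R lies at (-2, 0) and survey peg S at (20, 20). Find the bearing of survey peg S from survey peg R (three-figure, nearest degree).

048°

Δeast = 20 − -2 = 22.00; Δnorth = 20 − 0 = 20.00.
Bearing = atan2(Δeast, Δnorth) mod 360° = 47.73° ≈ 048°.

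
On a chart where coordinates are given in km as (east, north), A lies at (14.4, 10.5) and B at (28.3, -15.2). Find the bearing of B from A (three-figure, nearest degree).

Δeast = 28.3 − 14.4 = 13.90; Δnorth = -15.2 − 10.5 = -25.70.
Bearing = atan2(Δeast, Δnorth) mod 360° = 151.59° ≈ 152°.

152°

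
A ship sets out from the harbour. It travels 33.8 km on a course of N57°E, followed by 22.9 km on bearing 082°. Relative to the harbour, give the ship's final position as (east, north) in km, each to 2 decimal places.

(51.02, 21.60)

Leg 1 (N57°E, 33.8 km): east 33.8 sin 57° = 28.35, north 33.8 cos 57° = 18.41
Leg 2 (082°, 22.9 km): east 22.9 sin 82° = 22.68, north 22.9 cos 82° = 3.19
Summing: 51.02 km east, 21.60 km north → (51.02, 21.60).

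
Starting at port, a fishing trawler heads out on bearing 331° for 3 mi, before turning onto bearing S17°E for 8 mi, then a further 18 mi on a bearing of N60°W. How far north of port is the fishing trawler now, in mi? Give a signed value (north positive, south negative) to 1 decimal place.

4.0 mi

Leg 1 (331°, 3 mi): east 3 sin 331° = -1.45, north 3 cos 331° = 2.62
Leg 2 (S17°E, 8 mi): east 8 sin 163° = 2.34, north 8 cos 163° = -7.65
Leg 3 (N60°W, 18 mi): east 18 sin 300° = -15.59, north 18 cos 300° = 9.00
Net north component: 3.97 mi.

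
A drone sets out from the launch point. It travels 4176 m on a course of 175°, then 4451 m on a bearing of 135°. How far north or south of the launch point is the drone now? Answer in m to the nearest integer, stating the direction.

Leg 1 (175°, 4176 m): east 4176 sin 175° = 363.96, north 4176 cos 175° = -4160.11
Leg 2 (135°, 4451 m): east 4451 sin 135° = 3147.33, north 4451 cos 135° = -3147.33
Net north component: -7307.44 m.

7307 m south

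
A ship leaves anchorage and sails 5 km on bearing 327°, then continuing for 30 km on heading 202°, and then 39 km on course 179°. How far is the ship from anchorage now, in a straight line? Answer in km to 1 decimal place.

Leg 1 (327°, 5 km): east 5 sin 327° = -2.72, north 5 cos 327° = 4.19
Leg 2 (202°, 30 km): east 30 sin 202° = -11.24, north 30 cos 202° = -27.82
Leg 3 (179°, 39 km): east 39 sin 179° = 0.68, north 39 cos 179° = -38.99
Net: -13.28 east, -62.62 north. Distance = √((-13.28)² + (-62.62)²) = 64.009 km.

64.0 km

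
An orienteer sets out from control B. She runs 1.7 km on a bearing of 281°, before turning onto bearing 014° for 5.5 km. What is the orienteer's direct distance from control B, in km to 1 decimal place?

Leg 1 (281°, 1.7 km): east 1.7 sin 281° = -1.67, north 1.7 cos 281° = 0.32
Leg 2 (014°, 5.5 km): east 5.5 sin 14° = 1.33, north 5.5 cos 14° = 5.34
Net: -0.34 east, 5.66 north. Distance = √((-0.34)² + (5.66)²) = 5.671 km.

5.7 km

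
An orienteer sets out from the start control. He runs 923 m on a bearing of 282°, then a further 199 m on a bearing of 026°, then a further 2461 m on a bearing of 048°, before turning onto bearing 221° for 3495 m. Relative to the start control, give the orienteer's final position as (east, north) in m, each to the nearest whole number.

(-1280, -620)

Leg 1 (282°, 923 m): east 923 sin 282° = -902.83, north 923 cos 282° = 191.90
Leg 2 (026°, 199 m): east 199 sin 26° = 87.24, north 199 cos 26° = 178.86
Leg 3 (048°, 2461 m): east 2461 sin 48° = 1828.88, north 2461 cos 48° = 1646.73
Leg 4 (221°, 3495 m): east 3495 sin 221° = -2292.93, north 3495 cos 221° = -2637.71
Summing: -1279.64 m east, -620.22 m north → (-1280, -620).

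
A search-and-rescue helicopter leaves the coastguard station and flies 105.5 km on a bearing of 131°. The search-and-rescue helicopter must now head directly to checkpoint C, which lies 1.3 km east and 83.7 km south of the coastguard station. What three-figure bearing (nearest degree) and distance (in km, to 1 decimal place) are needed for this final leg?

260°, 79.7 km

Leg 1 (131°, 105.5 km): east 105.5 sin 131° = 79.62, north 105.5 cos 131° = -69.21
Current position: (79.62, -69.21). Target: (1.3, -83.7). Remaining: Δeast = -78.32, Δnorth = -14.49.
Bearing = atan2(-78.32, -14.49) mod 360° = 259.52°; distance = √((-78.32)² + (-14.49)²) = 79.650 km.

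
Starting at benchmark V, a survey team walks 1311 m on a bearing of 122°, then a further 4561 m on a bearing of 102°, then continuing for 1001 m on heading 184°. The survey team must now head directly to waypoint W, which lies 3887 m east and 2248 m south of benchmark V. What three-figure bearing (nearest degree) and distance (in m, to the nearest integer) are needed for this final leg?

Leg 1 (122°, 1311 m): east 1311 sin 122° = 1111.79, north 1311 cos 122° = -694.72
Leg 2 (102°, 4561 m): east 4561 sin 102° = 4461.33, north 4561 cos 102° = -948.29
Leg 3 (184°, 1001 m): east 1001 sin 184° = -69.83, north 1001 cos 184° = -998.56
Current position: (5503.30, -2641.57). Target: (3887, -2248). Remaining: Δeast = -1616.30, Δnorth = 393.57.
Bearing = atan2(-1616.30, 393.57) mod 360° = 283.69°; distance = √((-1616.30)² + (393.57)²) = 1663.524 m.

284°, 1664 m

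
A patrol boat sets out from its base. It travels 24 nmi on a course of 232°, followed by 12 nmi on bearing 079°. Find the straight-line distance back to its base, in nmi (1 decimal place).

14.4 nmi

Leg 1 (232°, 24 nmi): east 24 sin 232° = -18.91, north 24 cos 232° = -14.78
Leg 2 (079°, 12 nmi): east 12 sin 79° = 11.78, north 12 cos 79° = 2.29
Net: -7.13 east, -12.49 north. Distance = √((-7.13)² + (-12.49)²) = 14.380 nmi.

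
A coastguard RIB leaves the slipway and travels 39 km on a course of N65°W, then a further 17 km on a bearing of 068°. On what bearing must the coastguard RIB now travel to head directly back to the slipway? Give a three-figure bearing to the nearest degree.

139°

Leg 1 (N65°W, 39 km): east 39 sin 295° = -35.35, north 39 cos 295° = 16.48
Leg 2 (068°, 17 km): east 17 sin 68° = 15.76, north 17 cos 68° = 6.37
Net displacement: -19.58 east, 22.85 north. Direction back to start is (19.58, -22.85): bearing = atan2(19.58, -22.85) mod 360° = 139.40° ≈ 139°.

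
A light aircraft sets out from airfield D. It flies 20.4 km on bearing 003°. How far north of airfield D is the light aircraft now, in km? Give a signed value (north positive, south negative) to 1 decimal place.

Leg 1 (003°, 20.4 km): east 20.4 sin 3° = 1.07, north 20.4 cos 3° = 20.37
Net north component: 20.37 km.

20.4 km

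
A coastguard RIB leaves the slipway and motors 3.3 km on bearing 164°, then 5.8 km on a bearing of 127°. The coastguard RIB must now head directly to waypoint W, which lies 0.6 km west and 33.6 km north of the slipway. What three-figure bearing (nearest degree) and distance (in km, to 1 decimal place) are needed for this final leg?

351°, 40.7 km

Leg 1 (164°, 3.3 km): east 3.3 sin 164° = 0.91, north 3.3 cos 164° = -3.17
Leg 2 (127°, 5.8 km): east 5.8 sin 127° = 4.63, north 5.8 cos 127° = -3.49
Current position: (5.54, -6.66). Target: (-0.6, 33.6). Remaining: Δeast = -6.14, Δnorth = 40.26.
Bearing = atan2(-6.14, 40.26) mod 360° = 351.33°; distance = √((-6.14)² + (40.26)²) = 40.728 km.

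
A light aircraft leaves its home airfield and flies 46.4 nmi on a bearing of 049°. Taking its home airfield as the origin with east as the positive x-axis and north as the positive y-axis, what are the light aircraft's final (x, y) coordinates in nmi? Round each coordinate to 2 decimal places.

Leg 1 (049°, 46.4 nmi): east 46.4 sin 49° = 35.02, north 46.4 cos 49° = 30.44
Summing: 35.02 nmi east, 30.44 nmi north → (35.02, 30.44).

(35.02, 30.44)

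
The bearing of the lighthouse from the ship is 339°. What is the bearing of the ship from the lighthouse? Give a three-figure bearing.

Back-bearing = 339° − 180° = 159°.

159°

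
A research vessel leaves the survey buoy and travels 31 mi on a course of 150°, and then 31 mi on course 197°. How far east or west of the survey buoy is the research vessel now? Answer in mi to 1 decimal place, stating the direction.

Leg 1 (150°, 31 mi): east 31 sin 150° = 15.50, north 31 cos 150° = -26.85
Leg 2 (197°, 31 mi): east 31 sin 197° = -9.06, north 31 cos 197° = -29.65
Net east component: 6.44 mi.

6.4 mi east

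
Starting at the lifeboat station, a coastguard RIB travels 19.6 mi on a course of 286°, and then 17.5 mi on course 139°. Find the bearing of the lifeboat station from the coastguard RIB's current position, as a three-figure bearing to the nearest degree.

Leg 1 (286°, 19.6 mi): east 19.6 sin 286° = -18.84, north 19.6 cos 286° = 5.40
Leg 2 (139°, 17.5 mi): east 17.5 sin 139° = 11.48, north 17.5 cos 139° = -13.21
Net displacement: -7.36 east, -7.80 north. Direction back to start is (7.36, 7.80): bearing = atan2(7.36, 7.80) mod 360° = 43.32° ≈ 043°.

043°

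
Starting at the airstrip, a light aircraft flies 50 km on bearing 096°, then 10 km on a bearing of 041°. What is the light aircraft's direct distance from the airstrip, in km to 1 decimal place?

56.3 km

Leg 1 (096°, 50 km): east 50 sin 96° = 49.73, north 50 cos 96° = -5.23
Leg 2 (041°, 10 km): east 10 sin 41° = 6.56, north 10 cos 41° = 7.55
Net: 56.29 east, 2.32 north. Distance = √((56.29)² + (2.32)²) = 56.335 km.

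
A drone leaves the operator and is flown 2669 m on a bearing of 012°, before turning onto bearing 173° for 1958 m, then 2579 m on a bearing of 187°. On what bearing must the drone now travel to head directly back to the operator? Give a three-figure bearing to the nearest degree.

346°

Leg 1 (012°, 2669 m): east 2669 sin 12° = 554.92, north 2669 cos 12° = 2610.68
Leg 2 (173°, 1958 m): east 1958 sin 173° = 238.62, north 1958 cos 173° = -1943.41
Leg 3 (187°, 2579 m): east 2579 sin 187° = -314.30, north 2579 cos 187° = -2559.78
Net displacement: 479.24 east, -1892.51 north. Direction back to start is (-479.24, 1892.51): bearing = atan2(-479.24, 1892.51) mod 360° = 345.79° ≈ 346°.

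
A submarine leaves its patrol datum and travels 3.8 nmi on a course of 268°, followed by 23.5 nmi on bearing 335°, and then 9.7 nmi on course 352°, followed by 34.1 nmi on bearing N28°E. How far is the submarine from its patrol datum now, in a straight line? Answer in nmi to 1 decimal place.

60.9 nmi

Leg 1 (268°, 3.8 nmi): east 3.8 sin 268° = -3.80, north 3.8 cos 268° = -0.13
Leg 2 (335°, 23.5 nmi): east 23.5 sin 335° = -9.93, north 23.5 cos 335° = 21.30
Leg 3 (352°, 9.7 nmi): east 9.7 sin 352° = -1.35, north 9.7 cos 352° = 9.61
Leg 4 (N28°E, 34.1 nmi): east 34.1 sin 28° = 16.01, north 34.1 cos 28° = 30.11
Net: 0.93 east, 60.88 north. Distance = √((0.93)² + (60.88)²) = 60.887 nmi.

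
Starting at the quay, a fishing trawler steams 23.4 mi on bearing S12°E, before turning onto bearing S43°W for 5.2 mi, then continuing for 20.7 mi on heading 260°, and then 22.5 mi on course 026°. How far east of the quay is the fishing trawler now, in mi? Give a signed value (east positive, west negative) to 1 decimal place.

Leg 1 (S12°E, 23.4 mi): east 23.4 sin 168° = 4.87, north 23.4 cos 168° = -22.89
Leg 2 (S43°W, 5.2 mi): east 5.2 sin 223° = -3.55, north 5.2 cos 223° = -3.80
Leg 3 (260°, 20.7 mi): east 20.7 sin 260° = -20.39, north 20.7 cos 260° = -3.59
Leg 4 (026°, 22.5 mi): east 22.5 sin 26° = 9.86, north 22.5 cos 26° = 20.22
Net east component: -9.20 mi.

-9.2 mi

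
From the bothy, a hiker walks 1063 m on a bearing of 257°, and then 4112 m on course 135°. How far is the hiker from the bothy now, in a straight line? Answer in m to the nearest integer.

3661 m

Leg 1 (257°, 1063 m): east 1063 sin 257° = -1035.76, north 1063 cos 257° = -239.12
Leg 2 (135°, 4112 m): east 4112 sin 135° = 2907.62, north 4112 cos 135° = -2907.62
Net: 1871.87 east, -3146.75 north. Distance = √((1871.87)² + (-3146.75)²) = 3661.407 m.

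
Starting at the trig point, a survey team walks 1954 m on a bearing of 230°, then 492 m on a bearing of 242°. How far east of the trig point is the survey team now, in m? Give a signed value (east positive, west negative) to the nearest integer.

Leg 1 (230°, 1954 m): east 1954 sin 230° = -1496.85, north 1954 cos 230° = -1256.01
Leg 2 (242°, 492 m): east 492 sin 242° = -434.41, north 492 cos 242° = -230.98
Net east component: -1931.26 m.

-1931 m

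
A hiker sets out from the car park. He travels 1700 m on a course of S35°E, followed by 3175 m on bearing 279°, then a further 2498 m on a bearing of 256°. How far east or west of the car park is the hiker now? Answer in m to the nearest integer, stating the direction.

4585 m west

Leg 1 (S35°E, 1700 m): east 1700 sin 145° = 975.08, north 1700 cos 145° = -1392.56
Leg 2 (279°, 3175 m): east 3175 sin 279° = -3135.91, north 3175 cos 279° = 496.68
Leg 3 (256°, 2498 m): east 2498 sin 256° = -2423.80, north 2498 cos 256° = -604.32
Net east component: -4584.63 m.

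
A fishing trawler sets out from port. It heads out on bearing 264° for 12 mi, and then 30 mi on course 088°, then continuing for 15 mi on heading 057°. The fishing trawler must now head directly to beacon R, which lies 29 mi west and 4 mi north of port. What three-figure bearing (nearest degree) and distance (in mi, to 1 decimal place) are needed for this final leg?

266°, 59.8 mi

Leg 1 (264°, 12 mi): east 12 sin 264° = -11.93, north 12 cos 264° = -1.25
Leg 2 (088°, 30 mi): east 30 sin 88° = 29.98, north 30 cos 88° = 1.05
Leg 3 (057°, 15 mi): east 15 sin 57° = 12.58, north 15 cos 57° = 8.17
Current position: (30.63, 7.96). Target: (-29, 4). Remaining: Δeast = -59.63, Δnorth = -3.96.
Bearing = atan2(-59.63, -3.96) mod 360° = 266.20°; distance = √((-59.63)² + (-3.96)²) = 59.759 mi.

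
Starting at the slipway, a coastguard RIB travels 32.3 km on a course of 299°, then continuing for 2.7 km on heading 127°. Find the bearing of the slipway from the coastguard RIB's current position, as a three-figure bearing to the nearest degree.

118°

Leg 1 (299°, 32.3 km): east 32.3 sin 299° = -28.25, north 32.3 cos 299° = 15.66
Leg 2 (127°, 2.7 km): east 2.7 sin 127° = 2.16, north 2.7 cos 127° = -1.62
Net displacement: -26.09 east, 14.03 north. Direction back to start is (26.09, -14.03): bearing = atan2(26.09, -14.03) mod 360° = 118.27° ≈ 118°.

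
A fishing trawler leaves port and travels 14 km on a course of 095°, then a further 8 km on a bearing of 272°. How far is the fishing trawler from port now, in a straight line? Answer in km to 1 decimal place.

6.0 km

Leg 1 (095°, 14 km): east 14 sin 95° = 13.95, north 14 cos 95° = -1.22
Leg 2 (272°, 8 km): east 8 sin 272° = -8.00, north 8 cos 272° = 0.28
Net: 5.95 east, -0.94 north. Distance = √((5.95)² + (-0.94)²) = 6.026 km.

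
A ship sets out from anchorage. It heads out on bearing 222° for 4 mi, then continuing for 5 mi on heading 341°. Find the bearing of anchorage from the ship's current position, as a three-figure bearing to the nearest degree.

112°

Leg 1 (222°, 4 mi): east 4 sin 222° = -2.68, north 4 cos 222° = -2.97
Leg 2 (341°, 5 mi): east 5 sin 341° = -1.63, north 5 cos 341° = 4.73
Net displacement: -4.30 east, 1.76 north. Direction back to start is (4.30, -1.76): bearing = atan2(4.30, -1.76) mod 360° = 112.18° ≈ 112°.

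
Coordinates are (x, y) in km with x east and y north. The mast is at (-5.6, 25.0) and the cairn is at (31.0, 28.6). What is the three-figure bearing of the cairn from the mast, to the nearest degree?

084°

Δeast = 31.0 − -5.6 = 36.60; Δnorth = 28.6 − 25.0 = 3.60.
Bearing = atan2(Δeast, Δnorth) mod 360° = 84.38° ≈ 084°.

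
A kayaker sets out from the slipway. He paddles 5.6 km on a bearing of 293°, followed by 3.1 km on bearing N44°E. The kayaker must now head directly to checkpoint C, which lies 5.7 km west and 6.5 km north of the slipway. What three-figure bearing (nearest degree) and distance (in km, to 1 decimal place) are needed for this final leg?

308°, 3.4 km

Leg 1 (293°, 5.6 km): east 5.6 sin 293° = -5.15, north 5.6 cos 293° = 2.19
Leg 2 (N44°E, 3.1 km): east 3.1 sin 44° = 2.15, north 3.1 cos 44° = 2.23
Current position: (-3.00, 4.42). Target: (-5.7, 6.5). Remaining: Δeast = -2.70, Δnorth = 2.08.
Bearing = atan2(-2.70, 2.08) mod 360° = 307.65°; distance = √((-2.70)² + (2.08)²) = 3.408 km.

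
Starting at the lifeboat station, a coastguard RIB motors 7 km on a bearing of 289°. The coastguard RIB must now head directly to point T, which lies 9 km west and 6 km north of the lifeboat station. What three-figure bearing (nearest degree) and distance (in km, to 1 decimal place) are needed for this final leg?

327°, 4.4 km

Leg 1 (289°, 7 km): east 7 sin 289° = -6.62, north 7 cos 289° = 2.28
Current position: (-6.62, 2.28). Target: (-9, 6). Remaining: Δeast = -2.38, Δnorth = 3.72.
Bearing = atan2(-2.38, 3.72) mod 360° = 327.38°; distance = √((-2.38)² + (3.72)²) = 4.418 km.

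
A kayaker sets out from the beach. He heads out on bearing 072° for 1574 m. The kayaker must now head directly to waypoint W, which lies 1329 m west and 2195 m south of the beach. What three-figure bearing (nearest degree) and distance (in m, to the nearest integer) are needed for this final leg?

Leg 1 (072°, 1574 m): east 1574 sin 72° = 1496.96, north 1574 cos 72° = 486.39
Current position: (1496.96, 486.39). Target: (-1329, -2195). Remaining: Δeast = -2825.96, Δnorth = -2681.39.
Bearing = atan2(-2825.96, -2681.39) mod 360° = 226.50°; distance = √((-2825.96)² + (-2681.39)²) = 3895.630 m.

227°, 3896 m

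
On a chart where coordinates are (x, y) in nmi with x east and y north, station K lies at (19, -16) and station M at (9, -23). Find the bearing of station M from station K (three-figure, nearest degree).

Δeast = 9 − 19 = -10.00; Δnorth = -23 − -16 = -7.00.
Bearing = atan2(Δeast, Δnorth) mod 360° = 235.01° ≈ 235°.

235°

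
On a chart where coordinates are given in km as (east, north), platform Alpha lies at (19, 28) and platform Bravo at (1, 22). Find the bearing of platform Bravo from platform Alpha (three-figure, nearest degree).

252°

Δeast = 1 − 19 = -18.00; Δnorth = 22 − 28 = -6.00.
Bearing = atan2(Δeast, Δnorth) mod 360° = 251.57° ≈ 252°.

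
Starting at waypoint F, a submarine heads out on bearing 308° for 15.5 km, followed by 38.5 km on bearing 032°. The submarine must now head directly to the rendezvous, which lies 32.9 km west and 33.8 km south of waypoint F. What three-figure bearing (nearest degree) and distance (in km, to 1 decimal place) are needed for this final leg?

208°, 86.4 km

Leg 1 (308°, 15.5 km): east 15.5 sin 308° = -12.21, north 15.5 cos 308° = 9.54
Leg 2 (032°, 38.5 km): east 38.5 sin 32° = 20.40, north 38.5 cos 32° = 32.65
Current position: (8.19, 42.19). Target: (-32.9, -33.8). Remaining: Δeast = -41.09, Δnorth = -75.99.
Bearing = atan2(-41.09, -75.99) mod 360° = 208.40°; distance = √((-41.09)² + (-75.99)²) = 86.389 km.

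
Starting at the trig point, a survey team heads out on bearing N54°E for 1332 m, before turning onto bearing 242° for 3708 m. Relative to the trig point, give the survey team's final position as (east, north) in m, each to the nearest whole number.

(-2196, -958)

Leg 1 (N54°E, 1332 m): east 1332 sin 54° = 1077.61, north 1332 cos 54° = 782.93
Leg 2 (242°, 3708 m): east 3708 sin 242° = -3273.97, north 3708 cos 242° = -1740.80
Summing: -2196.36 m east, -957.87 m north → (-2196, -958).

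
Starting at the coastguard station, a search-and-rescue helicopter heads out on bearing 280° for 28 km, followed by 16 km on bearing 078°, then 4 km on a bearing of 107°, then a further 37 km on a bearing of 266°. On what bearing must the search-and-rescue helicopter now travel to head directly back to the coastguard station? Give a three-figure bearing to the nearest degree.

096°

Leg 1 (280°, 28 km): east 28 sin 280° = -27.57, north 28 cos 280° = 4.86
Leg 2 (078°, 16 km): east 16 sin 78° = 15.65, north 16 cos 78° = 3.33
Leg 3 (107°, 4 km): east 4 sin 107° = 3.83, north 4 cos 107° = -1.17
Leg 4 (266°, 37 km): east 37 sin 266° = -36.91, north 37 cos 266° = -2.58
Net displacement: -45.01 east, 4.44 north. Direction back to start is (45.01, -4.44): bearing = atan2(45.01, -4.44) mod 360° = 95.63° ≈ 096°.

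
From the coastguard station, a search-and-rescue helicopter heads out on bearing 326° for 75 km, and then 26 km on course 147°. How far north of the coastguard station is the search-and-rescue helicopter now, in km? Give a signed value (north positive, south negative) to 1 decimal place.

Leg 1 (326°, 75 km): east 75 sin 326° = -41.94, north 75 cos 326° = 62.18
Leg 2 (147°, 26 km): east 26 sin 147° = 14.16, north 26 cos 147° = -21.81
Net north component: 40.37 km.

40.4 km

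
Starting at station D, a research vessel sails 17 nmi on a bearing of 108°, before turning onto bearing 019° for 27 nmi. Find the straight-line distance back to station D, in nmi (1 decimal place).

Leg 1 (108°, 17 nmi): east 17 sin 108° = 16.17, north 17 cos 108° = -5.25
Leg 2 (019°, 27 nmi): east 27 sin 19° = 8.79, north 27 cos 19° = 25.53
Net: 24.96 east, 20.28 north. Distance = √((24.96)² + (20.28)²) = 32.156 nmi.

32.2 nmi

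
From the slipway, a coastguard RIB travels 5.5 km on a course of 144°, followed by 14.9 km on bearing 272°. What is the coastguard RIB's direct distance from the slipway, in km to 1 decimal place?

Leg 1 (144°, 5.5 km): east 5.5 sin 144° = 3.23, north 5.5 cos 144° = -4.45
Leg 2 (272°, 14.9 km): east 14.9 sin 272° = -14.89, north 14.9 cos 272° = 0.52
Net: -11.66 east, -3.93 north. Distance = √((-11.66)² + (-3.93)²) = 12.303 km.

12.3 km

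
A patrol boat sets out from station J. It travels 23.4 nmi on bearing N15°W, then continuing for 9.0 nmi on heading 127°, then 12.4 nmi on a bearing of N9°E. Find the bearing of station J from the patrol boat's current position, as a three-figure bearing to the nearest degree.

186°

Leg 1 (N15°W, 23.4 nmi): east 23.4 sin 345° = -6.06, north 23.4 cos 345° = 22.60
Leg 2 (127°, 9.0 nmi): east 9.0 sin 127° = 7.19, north 9.0 cos 127° = -5.42
Leg 3 (N9°E, 12.4 nmi): east 12.4 sin 9° = 1.94, north 12.4 cos 9° = 12.25
Net displacement: 3.07 east, 29.43 north. Direction back to start is (-3.07, -29.43): bearing = atan2(-3.07, -29.43) mod 360° = 185.96° ≈ 186°.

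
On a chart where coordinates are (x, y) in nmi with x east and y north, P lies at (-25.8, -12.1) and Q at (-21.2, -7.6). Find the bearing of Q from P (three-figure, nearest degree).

046°

Δeast = -21.2 − -25.8 = 4.60; Δnorth = -7.6 − -12.1 = 4.50.
Bearing = atan2(Δeast, Δnorth) mod 360° = 45.63° ≈ 046°.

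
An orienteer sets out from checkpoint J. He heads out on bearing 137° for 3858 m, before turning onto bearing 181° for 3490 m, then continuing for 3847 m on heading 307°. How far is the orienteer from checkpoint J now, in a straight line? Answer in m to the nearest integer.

4027 m

Leg 1 (137°, 3858 m): east 3858 sin 137° = 2631.15, north 3858 cos 137° = -2821.56
Leg 2 (181°, 3490 m): east 3490 sin 181° = -60.91, north 3490 cos 181° = -3489.47
Leg 3 (307°, 3847 m): east 3847 sin 307° = -3072.35, north 3847 cos 307° = 2315.18
Net: -502.11 east, -3995.85 north. Distance = √((-502.11)² + (-3995.85)²) = 4027.272 m.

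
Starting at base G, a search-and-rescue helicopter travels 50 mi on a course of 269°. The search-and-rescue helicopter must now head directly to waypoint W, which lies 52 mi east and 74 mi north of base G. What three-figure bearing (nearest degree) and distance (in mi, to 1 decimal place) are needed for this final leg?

054°, 126.5 mi

Leg 1 (269°, 50 mi): east 50 sin 269° = -49.99, north 50 cos 269° = -0.87
Current position: (-49.99, -0.87). Target: (52, 74). Remaining: Δeast = 101.99, Δnorth = 74.87.
Bearing = atan2(101.99, 74.87) mod 360° = 53.72°; distance = √((101.99)² + (74.87)²) = 126.524 mi.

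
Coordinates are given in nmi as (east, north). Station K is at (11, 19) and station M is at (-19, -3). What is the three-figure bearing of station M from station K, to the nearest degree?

234°

Δeast = -19 − 11 = -30.00; Δnorth = -3 − 19 = -22.00.
Bearing = atan2(Δeast, Δnorth) mod 360° = 233.75° ≈ 234°.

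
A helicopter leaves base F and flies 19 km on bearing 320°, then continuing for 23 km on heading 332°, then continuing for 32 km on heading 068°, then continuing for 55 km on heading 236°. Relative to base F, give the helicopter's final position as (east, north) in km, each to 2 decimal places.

Leg 1 (320°, 19 km): east 19 sin 320° = -12.21, north 19 cos 320° = 14.55
Leg 2 (332°, 23 km): east 23 sin 332° = -10.80, north 23 cos 332° = 20.31
Leg 3 (068°, 32 km): east 32 sin 68° = 29.67, north 32 cos 68° = 11.99
Leg 4 (236°, 55 km): east 55 sin 236° = -45.60, north 55 cos 236° = -30.76
Summing: -38.94 km east, 16.09 km north → (-38.94, 16.09).

(-38.94, 16.09)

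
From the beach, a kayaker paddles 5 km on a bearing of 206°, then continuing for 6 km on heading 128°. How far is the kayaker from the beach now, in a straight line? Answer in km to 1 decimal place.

8.6 km

Leg 1 (206°, 5 km): east 5 sin 206° = -2.19, north 5 cos 206° = -4.49
Leg 2 (128°, 6 km): east 6 sin 128° = 4.73, north 6 cos 128° = -3.69
Net: 2.54 east, -8.19 north. Distance = √((2.54)² + (-8.19)²) = 8.572 km.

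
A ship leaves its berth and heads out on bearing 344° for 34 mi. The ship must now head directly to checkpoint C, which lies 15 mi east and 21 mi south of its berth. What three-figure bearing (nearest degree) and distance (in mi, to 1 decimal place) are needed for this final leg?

156°, 59.0 mi

Leg 1 (344°, 34 mi): east 34 sin 344° = -9.37, north 34 cos 344° = 32.68
Current position: (-9.37, 32.68). Target: (15, -21). Remaining: Δeast = 24.37, Δnorth = -53.68.
Bearing = atan2(24.37, -53.68) mod 360° = 155.58°; distance = √((24.37)² + (-53.68)²) = 58.956 mi.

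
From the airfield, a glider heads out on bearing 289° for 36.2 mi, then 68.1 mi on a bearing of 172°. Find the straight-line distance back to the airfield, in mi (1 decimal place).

60.9 mi

Leg 1 (289°, 36.2 mi): east 36.2 sin 289° = -34.23, north 36.2 cos 289° = 11.79
Leg 2 (172°, 68.1 mi): east 68.1 sin 172° = 9.48, north 68.1 cos 172° = -67.44
Net: -24.75 east, -55.65 north. Distance = √((-24.75)² + (-55.65)²) = 60.907 mi.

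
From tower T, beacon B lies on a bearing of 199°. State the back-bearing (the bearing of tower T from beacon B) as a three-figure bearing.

Back-bearing = 199° − 180° = 019°.

019°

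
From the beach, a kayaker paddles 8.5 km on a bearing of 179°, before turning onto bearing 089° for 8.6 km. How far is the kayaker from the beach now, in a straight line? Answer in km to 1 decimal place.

12.1 km

Leg 1 (179°, 8.5 km): east 8.5 sin 179° = 0.15, north 8.5 cos 179° = -8.50
Leg 2 (089°, 8.6 km): east 8.6 sin 89° = 8.60, north 8.6 cos 89° = 0.15
Net: 8.75 east, -8.35 north. Distance = √((8.75)² + (-8.35)²) = 12.092 km.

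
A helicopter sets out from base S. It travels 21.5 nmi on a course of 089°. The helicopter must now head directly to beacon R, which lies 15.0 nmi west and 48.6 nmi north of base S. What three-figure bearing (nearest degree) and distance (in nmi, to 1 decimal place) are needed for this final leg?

323°, 60.5 nmi

Leg 1 (089°, 21.5 nmi): east 21.5 sin 89° = 21.50, north 21.5 cos 89° = 0.38
Current position: (21.50, 0.38). Target: (-15.0, 48.6). Remaining: Δeast = -36.50, Δnorth = 48.22.
Bearing = atan2(-36.50, 48.22) mod 360° = 322.88°; distance = √((-36.50)² + (48.22)²) = 60.478 nmi.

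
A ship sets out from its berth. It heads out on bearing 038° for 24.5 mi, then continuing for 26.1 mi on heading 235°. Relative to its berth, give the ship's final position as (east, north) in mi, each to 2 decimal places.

(-6.30, 4.34)

Leg 1 (038°, 24.5 mi): east 24.5 sin 38° = 15.08, north 24.5 cos 38° = 19.31
Leg 2 (235°, 26.1 mi): east 26.1 sin 235° = -21.38, north 26.1 cos 235° = -14.97
Summing: -6.30 mi east, 4.34 mi north → (-6.30, 4.34).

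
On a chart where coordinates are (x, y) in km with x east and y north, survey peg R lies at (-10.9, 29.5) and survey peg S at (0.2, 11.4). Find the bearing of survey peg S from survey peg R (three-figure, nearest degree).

148°

Δeast = 0.2 − -10.9 = 11.10; Δnorth = 11.4 − 29.5 = -18.10.
Bearing = atan2(Δeast, Δnorth) mod 360° = 148.48° ≈ 148°.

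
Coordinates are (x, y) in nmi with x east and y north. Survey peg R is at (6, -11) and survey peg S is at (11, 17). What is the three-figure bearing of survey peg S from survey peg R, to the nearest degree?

010°

Δeast = 11 − 6 = 5.00; Δnorth = 17 − -11 = 28.00.
Bearing = atan2(Δeast, Δnorth) mod 360° = 10.12° ≈ 010°.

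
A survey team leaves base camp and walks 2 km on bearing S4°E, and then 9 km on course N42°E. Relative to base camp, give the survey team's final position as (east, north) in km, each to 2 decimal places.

Leg 1 (S4°E, 2 km): east 2 sin 176° = 0.14, north 2 cos 176° = -2.00
Leg 2 (N42°E, 9 km): east 9 sin 42° = 6.02, north 9 cos 42° = 6.69
Summing: 6.16 km east, 4.69 km north → (6.16, 4.69).

(6.16, 4.69)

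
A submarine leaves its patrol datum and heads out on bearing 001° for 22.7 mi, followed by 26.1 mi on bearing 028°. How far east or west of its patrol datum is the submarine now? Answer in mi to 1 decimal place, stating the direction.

Leg 1 (001°, 22.7 mi): east 22.7 sin 1° = 0.40, north 22.7 cos 1° = 22.70
Leg 2 (028°, 26.1 mi): east 26.1 sin 28° = 12.25, north 26.1 cos 28° = 23.04
Net east component: 12.65 mi.

12.6 mi east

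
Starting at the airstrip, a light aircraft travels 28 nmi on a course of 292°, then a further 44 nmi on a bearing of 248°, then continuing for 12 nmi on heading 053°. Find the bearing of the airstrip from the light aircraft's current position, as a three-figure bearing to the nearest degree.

Leg 1 (292°, 28 nmi): east 28 sin 292° = -25.96, north 28 cos 292° = 10.49
Leg 2 (248°, 44 nmi): east 44 sin 248° = -40.80, north 44 cos 248° = -16.48
Leg 3 (053°, 12 nmi): east 12 sin 53° = 9.58, north 12 cos 53° = 7.22
Net displacement: -57.17 east, 1.23 north. Direction back to start is (57.17, -1.23): bearing = atan2(57.17, -1.23) mod 360° = 91.23° ≈ 091°.

091°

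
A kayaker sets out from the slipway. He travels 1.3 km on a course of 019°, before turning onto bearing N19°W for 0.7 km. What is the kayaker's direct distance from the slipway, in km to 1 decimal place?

Leg 1 (019°, 1.3 km): east 1.3 sin 19° = 0.42, north 1.3 cos 19° = 1.23
Leg 2 (N19°W, 0.7 km): east 0.7 sin 341° = -0.23, north 0.7 cos 341° = 0.66
Net: 0.20 east, 1.89 north. Distance = √((0.20)² + (1.89)²) = 1.901 km.

1.9 km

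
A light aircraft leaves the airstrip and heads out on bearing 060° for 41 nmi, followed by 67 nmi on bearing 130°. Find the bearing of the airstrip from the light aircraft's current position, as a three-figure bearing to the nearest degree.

285°

Leg 1 (060°, 41 nmi): east 41 sin 60° = 35.51, north 41 cos 60° = 20.50
Leg 2 (130°, 67 nmi): east 67 sin 130° = 51.32, north 67 cos 130° = -43.07
Net displacement: 86.83 east, -22.57 north. Direction back to start is (-86.83, 22.57): bearing = atan2(-86.83, 22.57) mod 360° = 284.57° ≈ 285°.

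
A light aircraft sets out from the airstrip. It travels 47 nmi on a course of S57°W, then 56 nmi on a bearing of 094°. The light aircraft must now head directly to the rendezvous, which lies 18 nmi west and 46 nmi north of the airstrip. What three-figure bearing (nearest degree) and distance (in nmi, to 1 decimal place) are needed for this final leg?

335°, 83.0 nmi

Leg 1 (S57°W, 47 nmi): east 47 sin 237° = -39.42, north 47 cos 237° = -25.60
Leg 2 (094°, 56 nmi): east 56 sin 94° = 55.86, north 56 cos 94° = -3.91
Current position: (16.45, -29.50). Target: (-18, 46). Remaining: Δeast = -34.45, Δnorth = 75.50.
Bearing = atan2(-34.45, 75.50) mod 360° = 335.48°; distance = √((-34.45)² + (75.50)²) = 82.991 nmi.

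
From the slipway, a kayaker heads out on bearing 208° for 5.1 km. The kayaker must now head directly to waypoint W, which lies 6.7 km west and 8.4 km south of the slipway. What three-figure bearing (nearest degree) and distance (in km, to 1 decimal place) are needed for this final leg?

228°, 5.8 km

Leg 1 (208°, 5.1 km): east 5.1 sin 208° = -2.39, north 5.1 cos 208° = -4.50
Current position: (-2.39, -4.50). Target: (-6.7, -8.4). Remaining: Δeast = -4.31, Δnorth = -3.90.
Bearing = atan2(-4.31, -3.90) mod 360° = 227.85°; distance = √((-4.31)² + (-3.90)²) = 5.807 km.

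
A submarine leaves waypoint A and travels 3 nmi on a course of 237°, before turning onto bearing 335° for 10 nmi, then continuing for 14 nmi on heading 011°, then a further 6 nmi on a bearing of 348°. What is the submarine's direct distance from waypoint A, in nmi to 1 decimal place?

Leg 1 (237°, 3 nmi): east 3 sin 237° = -2.52, north 3 cos 237° = -1.63
Leg 2 (335°, 10 nmi): east 10 sin 335° = -4.23, north 10 cos 335° = 9.06
Leg 3 (011°, 14 nmi): east 14 sin 11° = 2.67, north 14 cos 11° = 13.74
Leg 4 (348°, 6 nmi): east 6 sin 348° = -1.25, north 6 cos 348° = 5.87
Net: -5.32 east, 27.04 north. Distance = √((-5.32)² + (27.04)²) = 27.559 nmi.

27.6 nmi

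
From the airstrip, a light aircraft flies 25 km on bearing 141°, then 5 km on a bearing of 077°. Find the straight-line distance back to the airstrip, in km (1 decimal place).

Leg 1 (141°, 25 km): east 25 sin 141° = 15.73, north 25 cos 141° = -19.43
Leg 2 (077°, 5 km): east 5 sin 77° = 4.87, north 5 cos 77° = 1.12
Net: 20.60 east, -18.30 north. Distance = √((20.60)² + (-18.30)²) = 27.561 km.

27.6 km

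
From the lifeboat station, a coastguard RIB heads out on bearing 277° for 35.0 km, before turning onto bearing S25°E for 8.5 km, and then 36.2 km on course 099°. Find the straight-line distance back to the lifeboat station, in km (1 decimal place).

10.2 km

Leg 1 (277°, 35.0 km): east 35.0 sin 277° = -34.74, north 35.0 cos 277° = 4.27
Leg 2 (S25°E, 8.5 km): east 8.5 sin 155° = 3.59, north 8.5 cos 155° = -7.70
Leg 3 (099°, 36.2 km): east 36.2 sin 99° = 35.75, north 36.2 cos 99° = -5.66
Net: 4.61 east, -9.10 north. Distance = √((4.61)² + (-9.10)²) = 10.201 km.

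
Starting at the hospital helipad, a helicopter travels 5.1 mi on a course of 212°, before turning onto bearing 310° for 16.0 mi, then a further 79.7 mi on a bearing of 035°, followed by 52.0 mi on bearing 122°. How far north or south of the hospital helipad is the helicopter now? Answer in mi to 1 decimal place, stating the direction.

Leg 1 (212°, 5.1 mi): east 5.1 sin 212° = -2.70, north 5.1 cos 212° = -4.33
Leg 2 (310°, 16.0 mi): east 16.0 sin 310° = -12.26, north 16.0 cos 310° = 10.28
Leg 3 (035°, 79.7 mi): east 79.7 sin 35° = 45.71, north 79.7 cos 35° = 65.29
Leg 4 (122°, 52.0 mi): east 52.0 sin 122° = 44.10, north 52.0 cos 122° = -27.56
Net north component: 43.69 mi.

43.7 mi north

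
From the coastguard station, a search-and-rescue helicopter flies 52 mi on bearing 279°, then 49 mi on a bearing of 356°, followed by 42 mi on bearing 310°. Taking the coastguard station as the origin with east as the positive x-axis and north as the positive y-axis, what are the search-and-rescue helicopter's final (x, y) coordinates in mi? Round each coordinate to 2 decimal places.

(-86.95, 84.01)

Leg 1 (279°, 52 mi): east 52 sin 279° = -51.36, north 52 cos 279° = 8.13
Leg 2 (356°, 49 mi): east 49 sin 356° = -3.42, north 49 cos 356° = 48.88
Leg 3 (310°, 42 mi): east 42 sin 310° = -32.17, north 42 cos 310° = 27.00
Summing: -86.95 mi east, 84.01 mi north → (-86.95, 84.01).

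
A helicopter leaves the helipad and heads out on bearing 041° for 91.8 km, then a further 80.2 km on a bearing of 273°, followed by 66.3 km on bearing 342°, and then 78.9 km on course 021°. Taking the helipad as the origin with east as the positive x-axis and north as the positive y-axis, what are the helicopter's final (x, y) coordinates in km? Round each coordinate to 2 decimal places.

Leg 1 (041°, 91.8 km): east 91.8 sin 41° = 60.23, north 91.8 cos 41° = 69.28
Leg 2 (273°, 80.2 km): east 80.2 sin 273° = -80.09, north 80.2 cos 273° = 4.20
Leg 3 (342°, 66.3 km): east 66.3 sin 342° = -20.49, north 66.3 cos 342° = 63.06
Leg 4 (021°, 78.9 km): east 78.9 sin 21° = 28.28, north 78.9 cos 21° = 73.66
Summing: -12.08 km east, 210.19 km north → (-12.08, 210.19).

(-12.08, 210.19)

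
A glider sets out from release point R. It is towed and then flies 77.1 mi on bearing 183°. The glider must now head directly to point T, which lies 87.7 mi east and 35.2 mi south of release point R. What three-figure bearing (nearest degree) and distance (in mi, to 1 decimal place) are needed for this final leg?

Leg 1 (183°, 77.1 mi): east 77.1 sin 183° = -4.04, north 77.1 cos 183° = -76.99
Current position: (-4.04, -76.99). Target: (87.7, -35.2). Remaining: Δeast = 91.74, Δnorth = 41.79.
Bearing = atan2(91.74, 41.79) mod 360° = 65.51°; distance = √((91.74)² + (41.79)²) = 100.807 mi.

066°, 100.8 mi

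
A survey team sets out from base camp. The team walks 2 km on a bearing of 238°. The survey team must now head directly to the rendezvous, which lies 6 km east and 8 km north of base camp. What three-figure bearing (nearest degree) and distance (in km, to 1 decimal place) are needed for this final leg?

Leg 1 (238°, 2 km): east 2 sin 238° = -1.70, north 2 cos 238° = -1.06
Current position: (-1.70, -1.06). Target: (6, 8). Remaining: Δeast = 7.70, Δnorth = 9.06.
Bearing = atan2(7.70, 9.06) mod 360° = 40.35°; distance = √((7.70)² + (9.06)²) = 11.887 km.

040°, 11.9 km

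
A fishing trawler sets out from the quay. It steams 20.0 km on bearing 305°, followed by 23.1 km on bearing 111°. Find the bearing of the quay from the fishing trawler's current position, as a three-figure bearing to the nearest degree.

238°

Leg 1 (305°, 20.0 km): east 20.0 sin 305° = -16.38, north 20.0 cos 305° = 11.47
Leg 2 (111°, 23.1 km): east 23.1 sin 111° = 21.57, north 23.1 cos 111° = -8.28
Net displacement: 5.18 east, 3.19 north. Direction back to start is (-5.18, -3.19): bearing = atan2(-5.18, -3.19) mod 360° = 238.36° ≈ 238°.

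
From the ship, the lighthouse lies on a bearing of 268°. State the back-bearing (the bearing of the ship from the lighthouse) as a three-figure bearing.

088°

Back-bearing = 268° − 180° = 088°.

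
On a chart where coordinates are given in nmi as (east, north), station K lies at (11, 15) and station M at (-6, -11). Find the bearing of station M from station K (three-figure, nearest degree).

213°

Δeast = -6 − 11 = -17.00; Δnorth = -11 − 15 = -26.00.
Bearing = atan2(Δeast, Δnorth) mod 360° = 213.18° ≈ 213°.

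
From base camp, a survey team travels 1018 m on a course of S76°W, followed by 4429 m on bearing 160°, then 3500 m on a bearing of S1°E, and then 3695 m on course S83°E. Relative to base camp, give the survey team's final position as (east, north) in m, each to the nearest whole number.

(4256, -8358)

Leg 1 (S76°W, 1018 m): east 1018 sin 256° = -987.76, north 1018 cos 256° = -246.28
Leg 2 (160°, 4429 m): east 4429 sin 160° = 1514.81, north 4429 cos 160° = -4161.90
Leg 3 (S1°E, 3500 m): east 3500 sin 179° = 61.08, north 3500 cos 179° = -3499.47
Leg 4 (S83°E, 3695 m): east 3695 sin 97° = 3667.46, north 3695 cos 97° = -450.31
Summing: 4255.59 m east, -8357.95 m north → (4256, -8358).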